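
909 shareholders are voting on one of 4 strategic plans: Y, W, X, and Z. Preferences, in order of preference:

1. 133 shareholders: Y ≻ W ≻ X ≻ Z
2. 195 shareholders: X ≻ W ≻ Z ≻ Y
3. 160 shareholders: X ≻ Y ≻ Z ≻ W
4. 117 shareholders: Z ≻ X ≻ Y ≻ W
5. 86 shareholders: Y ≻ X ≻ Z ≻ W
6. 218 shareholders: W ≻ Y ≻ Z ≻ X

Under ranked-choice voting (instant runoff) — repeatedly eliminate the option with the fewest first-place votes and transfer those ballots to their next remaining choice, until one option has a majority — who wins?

Round 1: Y 219, W 218, X 355, Z 117. Eliminate Z.
Round 2: Y 219, W 218, X 472. X has a majority.

X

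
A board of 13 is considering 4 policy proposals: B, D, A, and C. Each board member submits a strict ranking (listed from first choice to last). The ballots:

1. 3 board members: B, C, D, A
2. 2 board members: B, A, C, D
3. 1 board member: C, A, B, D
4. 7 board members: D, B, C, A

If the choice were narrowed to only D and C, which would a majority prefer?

Voters preferring D to C: 7; preferring C to D: 6.
D wins the head-to-head.

D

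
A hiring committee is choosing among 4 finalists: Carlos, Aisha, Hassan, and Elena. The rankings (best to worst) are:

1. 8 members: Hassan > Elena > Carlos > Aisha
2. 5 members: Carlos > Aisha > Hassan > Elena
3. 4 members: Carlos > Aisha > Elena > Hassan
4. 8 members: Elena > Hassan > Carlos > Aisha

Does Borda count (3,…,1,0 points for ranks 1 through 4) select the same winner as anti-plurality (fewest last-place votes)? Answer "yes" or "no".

Borda — scores: Carlos 43, Aisha 18, Hassan 45, Elena 44. Winner: Hassan.
Anti-plurality — last-place votes: Carlos 0, Aisha 16, Hassan 4, Elena 5. Winner: Carlos.
The two methods disagree.

no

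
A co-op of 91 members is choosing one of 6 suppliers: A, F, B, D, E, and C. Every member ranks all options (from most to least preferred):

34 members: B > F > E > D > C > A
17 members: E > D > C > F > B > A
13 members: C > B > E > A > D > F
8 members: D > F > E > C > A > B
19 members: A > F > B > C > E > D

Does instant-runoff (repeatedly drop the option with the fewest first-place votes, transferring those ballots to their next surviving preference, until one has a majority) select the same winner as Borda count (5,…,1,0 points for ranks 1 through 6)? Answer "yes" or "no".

Instant-runoff — R1 A 19, F 0, B 34, D 8, E 17, C 13 (F out); R2 A 19, B 34, D 8, E 17, C 13 (D out); R3 A 19, B 34, E 25, C 13 (C out); R4 A 19, B 47, E 25 (B winner). Winner: B.
Borda — scores: A 129, F 278, B 296, D 189, E 269, C 204. Winner: B.
The two methods agree.

yes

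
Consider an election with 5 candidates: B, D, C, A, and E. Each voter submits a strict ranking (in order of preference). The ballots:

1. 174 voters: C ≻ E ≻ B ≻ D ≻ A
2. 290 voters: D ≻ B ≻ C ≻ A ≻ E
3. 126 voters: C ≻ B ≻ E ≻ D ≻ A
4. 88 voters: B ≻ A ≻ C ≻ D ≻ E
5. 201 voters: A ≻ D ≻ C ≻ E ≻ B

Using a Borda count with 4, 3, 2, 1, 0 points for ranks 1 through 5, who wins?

C

B: 174·2 + 290·3 + 126·3 + 88·4 + 201·0 = 1948
D: 174·1 + 290·4 + 126·1 + 88·1 + 201·3 = 2151
C: 174·4 + 290·2 + 126·4 + 88·2 + 201·2 = 2358
A: 174·0 + 290·1 + 126·0 + 88·3 + 201·4 = 1358
E: 174·3 + 290·0 + 126·2 + 88·0 + 201·1 = 975
C has the highest Borda score (2358).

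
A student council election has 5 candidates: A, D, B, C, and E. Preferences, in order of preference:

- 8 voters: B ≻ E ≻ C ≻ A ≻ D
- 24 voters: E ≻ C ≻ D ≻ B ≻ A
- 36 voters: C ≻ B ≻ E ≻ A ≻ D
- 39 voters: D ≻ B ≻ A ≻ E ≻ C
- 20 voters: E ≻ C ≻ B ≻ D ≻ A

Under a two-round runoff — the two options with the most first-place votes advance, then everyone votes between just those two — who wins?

Round 1 first-place votes: A 0, D 39, B 8, C 36, E 44.
E and D advance.
Runoff: E is preferred to D by 88 voters; D by 39.
E wins the runoff.

E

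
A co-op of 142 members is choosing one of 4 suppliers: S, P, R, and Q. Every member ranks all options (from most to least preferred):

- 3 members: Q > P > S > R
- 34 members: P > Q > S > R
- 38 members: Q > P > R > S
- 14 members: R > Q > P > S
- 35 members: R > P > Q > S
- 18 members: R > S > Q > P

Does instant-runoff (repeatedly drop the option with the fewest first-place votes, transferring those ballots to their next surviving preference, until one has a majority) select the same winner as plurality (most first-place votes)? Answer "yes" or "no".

Instant-runoff — R1 S 0, P 34, R 67, Q 41 (S out); R2 P 34, R 67, Q 41 (P out); R3 R 67, Q 75 (Q winner). Winner: Q.
Plurality — first-place votes: S 0, P 34, R 67, Q 41. Winner: R.
The two methods disagree.

no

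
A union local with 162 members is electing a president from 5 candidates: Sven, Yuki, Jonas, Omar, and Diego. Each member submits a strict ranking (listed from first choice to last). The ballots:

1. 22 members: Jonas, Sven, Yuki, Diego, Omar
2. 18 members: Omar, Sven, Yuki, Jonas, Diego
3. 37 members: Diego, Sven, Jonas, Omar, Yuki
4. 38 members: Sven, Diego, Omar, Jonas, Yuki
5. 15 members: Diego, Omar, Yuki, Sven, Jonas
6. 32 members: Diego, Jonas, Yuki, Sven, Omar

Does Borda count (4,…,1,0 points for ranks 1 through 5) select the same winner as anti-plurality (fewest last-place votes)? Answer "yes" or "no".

Borda — scores: Sven 430, Yuki 174, Jonas 314, Omar 230, Diego 472. Winner: Diego.
Anti-plurality — last-place votes: Sven 0, Yuki 75, Jonas 15, Omar 54, Diego 18. Winner: Sven.
The two methods disagree.

no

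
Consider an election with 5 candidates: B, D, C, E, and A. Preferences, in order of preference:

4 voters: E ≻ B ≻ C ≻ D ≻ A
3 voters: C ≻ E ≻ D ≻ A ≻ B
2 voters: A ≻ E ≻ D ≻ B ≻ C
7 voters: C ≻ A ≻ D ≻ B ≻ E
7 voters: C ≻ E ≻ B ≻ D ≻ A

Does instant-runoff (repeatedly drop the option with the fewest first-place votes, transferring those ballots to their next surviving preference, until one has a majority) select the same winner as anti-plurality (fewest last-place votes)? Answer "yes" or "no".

no

Instant-runoff — R1 B 0, D 0, C 17, E 4, A 2 (C winner). Winner: C.
Anti-plurality — last-place votes: B 3, D 0, C 2, E 7, A 11. Winner: D.
The two methods disagree.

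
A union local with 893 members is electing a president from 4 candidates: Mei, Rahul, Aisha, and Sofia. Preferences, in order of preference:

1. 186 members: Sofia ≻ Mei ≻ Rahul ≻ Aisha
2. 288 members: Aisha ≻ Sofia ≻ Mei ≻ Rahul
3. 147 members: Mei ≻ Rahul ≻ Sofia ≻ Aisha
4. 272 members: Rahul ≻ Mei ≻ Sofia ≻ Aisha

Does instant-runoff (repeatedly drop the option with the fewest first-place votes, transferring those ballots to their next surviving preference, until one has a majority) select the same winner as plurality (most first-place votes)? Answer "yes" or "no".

no

Instant-runoff — R1 Mei 147, Rahul 272, Aisha 288, Sofia 186 (Mei out); R2 Rahul 419, Aisha 288, Sofia 186 (Sofia out); R3 Rahul 605, Aisha 288 (Rahul winner). Winner: Rahul.
Plurality — first-place votes: Mei 147, Rahul 272, Aisha 288, Sofia 186. Winner: Aisha.
The two methods disagree.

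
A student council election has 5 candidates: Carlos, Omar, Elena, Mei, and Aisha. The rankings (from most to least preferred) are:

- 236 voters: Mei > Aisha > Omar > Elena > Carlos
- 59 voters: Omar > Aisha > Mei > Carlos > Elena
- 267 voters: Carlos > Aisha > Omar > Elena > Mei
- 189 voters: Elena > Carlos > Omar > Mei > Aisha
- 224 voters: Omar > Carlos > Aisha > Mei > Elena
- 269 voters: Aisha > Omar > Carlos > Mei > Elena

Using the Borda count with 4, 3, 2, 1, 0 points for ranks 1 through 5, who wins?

Carlos: 236·0 + 59·1 + 267·4 + 189·3 + 224·3 + 269·2 = 2904
Omar: 236·2 + 59·4 + 267·2 + 189·2 + 224·4 + 269·3 = 3323
Elena: 236·1 + 59·0 + 267·1 + 189·4 + 224·0 + 269·0 = 1259
Mei: 236·4 + 59·2 + 267·0 + 189·1 + 224·1 + 269·1 = 1744
Aisha: 236·3 + 59·3 + 267·3 + 189·0 + 224·2 + 269·4 = 3210
Omar has the highest Borda score (3323).

Omar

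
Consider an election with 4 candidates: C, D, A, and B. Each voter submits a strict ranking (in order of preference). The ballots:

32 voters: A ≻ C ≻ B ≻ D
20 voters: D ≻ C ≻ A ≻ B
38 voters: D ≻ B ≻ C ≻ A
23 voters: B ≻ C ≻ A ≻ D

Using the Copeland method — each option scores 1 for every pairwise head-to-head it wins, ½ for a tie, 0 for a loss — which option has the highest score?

D

C: beats A; loses to D and B → score 1.
D: beats C, A, and B → score 3.
A: loses to C, D, and B → score 0.
B: beats C and A; loses to D → score 2.
D has the best pairwise record.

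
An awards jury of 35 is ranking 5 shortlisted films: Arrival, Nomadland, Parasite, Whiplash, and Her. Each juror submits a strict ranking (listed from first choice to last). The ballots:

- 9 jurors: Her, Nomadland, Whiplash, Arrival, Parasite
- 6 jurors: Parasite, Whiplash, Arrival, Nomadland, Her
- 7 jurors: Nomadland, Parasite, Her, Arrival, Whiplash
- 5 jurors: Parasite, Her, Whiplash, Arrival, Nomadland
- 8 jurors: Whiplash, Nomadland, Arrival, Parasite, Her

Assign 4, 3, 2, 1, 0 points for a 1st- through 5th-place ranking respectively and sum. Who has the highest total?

Nomadland

Arrival: 9·1 + 6·2 + 7·1 + 5·1 + 8·2 = 49
Nomadland: 9·3 + 6·1 + 7·4 + 5·0 + 8·3 = 85
Parasite: 9·0 + 6·4 + 7·3 + 5·4 + 8·1 = 73
Whiplash: 9·2 + 6·3 + 7·0 + 5·2 + 8·4 = 78
Her: 9·4 + 6·0 + 7·2 + 5·3 + 8·0 = 65
Nomadland has the highest Borda score (85).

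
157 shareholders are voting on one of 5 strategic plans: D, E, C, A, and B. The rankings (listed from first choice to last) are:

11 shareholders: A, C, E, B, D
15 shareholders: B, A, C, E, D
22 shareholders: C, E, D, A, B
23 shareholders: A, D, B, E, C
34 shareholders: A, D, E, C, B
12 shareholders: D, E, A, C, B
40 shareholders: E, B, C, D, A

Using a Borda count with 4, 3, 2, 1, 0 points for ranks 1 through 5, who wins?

E

D: 11·0 + 15·0 + 22·2 + 23·3 + 34·3 + 12·4 + 40·1 = 303
E: 11·2 + 15·1 + 22·3 + 23·1 + 34·2 + 12·3 + 40·4 = 390
C: 11·3 + 15·2 + 22·4 + 23·0 + 34·1 + 12·1 + 40·2 = 277
A: 11·4 + 15·3 + 22·1 + 23·4 + 34·4 + 12·2 + 40·0 = 363
B: 11·1 + 15·4 + 22·0 + 23·2 + 34·0 + 12·0 + 40·3 = 237
E has the highest Borda score (390).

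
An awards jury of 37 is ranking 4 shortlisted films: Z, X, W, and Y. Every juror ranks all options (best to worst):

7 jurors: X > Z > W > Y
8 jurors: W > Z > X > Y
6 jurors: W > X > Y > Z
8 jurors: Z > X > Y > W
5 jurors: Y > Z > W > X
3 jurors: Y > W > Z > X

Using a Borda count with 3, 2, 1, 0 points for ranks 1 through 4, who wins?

Z: 7·2 + 8·2 + 6·0 + 8·3 + 5·2 + 3·1 = 67
X: 7·3 + 8·1 + 6·2 + 8·2 + 5·0 + 3·0 = 57
W: 7·1 + 8·3 + 6·3 + 8·0 + 5·1 + 3·2 = 60
Y: 7·0 + 8·0 + 6·1 + 8·1 + 5·3 + 3·3 = 38
Z has the highest Borda score (67).

Z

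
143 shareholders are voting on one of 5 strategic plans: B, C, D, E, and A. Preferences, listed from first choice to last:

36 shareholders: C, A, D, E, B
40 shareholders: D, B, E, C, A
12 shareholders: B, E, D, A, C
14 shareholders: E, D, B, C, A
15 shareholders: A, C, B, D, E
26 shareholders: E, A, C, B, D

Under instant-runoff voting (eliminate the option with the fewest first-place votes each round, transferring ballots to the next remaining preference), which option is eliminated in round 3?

Round 1: B 12, C 36, D 40, E 40, A 15. Eliminate B.
Round 2: C 36, D 40, E 52, A 15. Eliminate A.
Round 3: C 51, D 40, E 52. Eliminate D.

D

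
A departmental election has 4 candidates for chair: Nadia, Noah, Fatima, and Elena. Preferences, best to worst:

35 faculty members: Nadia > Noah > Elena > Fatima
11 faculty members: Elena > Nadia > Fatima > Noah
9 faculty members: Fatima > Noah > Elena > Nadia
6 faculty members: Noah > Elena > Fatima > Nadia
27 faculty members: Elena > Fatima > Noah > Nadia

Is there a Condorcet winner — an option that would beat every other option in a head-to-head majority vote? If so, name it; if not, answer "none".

Checking pairwise contests:
Elena beats Nadia 53–35.
Nadia beats Noah 46–42.
Nadia beats Fatima 46–42.
Noah beats Elena 50–38.
Every option loses at least one head-to-head, so there is no Condorcet winner.

none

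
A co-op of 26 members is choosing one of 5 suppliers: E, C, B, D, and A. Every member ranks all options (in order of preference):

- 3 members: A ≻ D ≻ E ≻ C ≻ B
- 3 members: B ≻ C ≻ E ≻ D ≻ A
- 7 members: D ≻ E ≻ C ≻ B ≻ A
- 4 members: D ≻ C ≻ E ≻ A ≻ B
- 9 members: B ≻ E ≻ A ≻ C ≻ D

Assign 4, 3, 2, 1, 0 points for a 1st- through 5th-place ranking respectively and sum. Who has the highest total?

E: 3·2 + 3·2 + 7·3 + 4·2 + 9·3 = 68
C: 3·1 + 3·3 + 7·2 + 4·3 + 9·1 = 47
B: 3·0 + 3·4 + 7·1 + 4·0 + 9·4 = 55
D: 3·3 + 3·1 + 7·4 + 4·4 + 9·0 = 56
A: 3·4 + 3·0 + 7·0 + 4·1 + 9·2 = 34
E has the highest Borda score (68).

E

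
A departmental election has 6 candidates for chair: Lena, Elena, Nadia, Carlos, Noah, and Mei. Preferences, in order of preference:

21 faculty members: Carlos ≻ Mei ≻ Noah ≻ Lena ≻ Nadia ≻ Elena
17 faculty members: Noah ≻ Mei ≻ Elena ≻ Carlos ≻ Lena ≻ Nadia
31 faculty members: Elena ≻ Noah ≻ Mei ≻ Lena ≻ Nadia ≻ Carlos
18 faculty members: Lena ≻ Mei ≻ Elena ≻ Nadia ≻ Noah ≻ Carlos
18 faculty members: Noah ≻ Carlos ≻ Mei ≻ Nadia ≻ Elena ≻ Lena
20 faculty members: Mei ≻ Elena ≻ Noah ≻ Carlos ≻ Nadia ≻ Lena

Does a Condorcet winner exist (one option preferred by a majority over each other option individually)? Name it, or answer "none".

none

Checking pairwise contests:
Elena beats Lena 86–39.
Mei beats Elena 94–31.
Lena beats Nadia 87–38.
Elena beats Carlos 86–39.
Elena beats Noah 69–56.
Noah beats Mei 66–59.
Every option loses at least one head-to-head, so there is no Condorcet winner.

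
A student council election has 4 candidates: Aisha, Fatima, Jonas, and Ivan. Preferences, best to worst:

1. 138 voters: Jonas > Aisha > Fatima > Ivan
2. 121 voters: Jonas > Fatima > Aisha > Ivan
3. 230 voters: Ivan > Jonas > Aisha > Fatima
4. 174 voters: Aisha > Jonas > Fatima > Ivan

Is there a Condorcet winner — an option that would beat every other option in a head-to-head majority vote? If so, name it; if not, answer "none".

Jonas

Jonas vs Aisha: 489–174 for Jonas.
Jonas vs Fatima: 663–0 for Jonas.
Jonas vs Ivan: 433–230 for Jonas.
Jonas beats every other option head-to-head.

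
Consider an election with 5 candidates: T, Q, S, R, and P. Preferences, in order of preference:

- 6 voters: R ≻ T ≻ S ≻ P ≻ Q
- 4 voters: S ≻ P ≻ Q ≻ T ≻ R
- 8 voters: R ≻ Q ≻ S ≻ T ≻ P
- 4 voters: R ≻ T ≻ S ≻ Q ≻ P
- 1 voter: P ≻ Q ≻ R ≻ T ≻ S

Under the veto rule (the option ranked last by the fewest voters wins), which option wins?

T

Last-place votes: T 0, Q 6, S 1, R 4, P 12.
T is ranked last by the fewest voters, so T wins.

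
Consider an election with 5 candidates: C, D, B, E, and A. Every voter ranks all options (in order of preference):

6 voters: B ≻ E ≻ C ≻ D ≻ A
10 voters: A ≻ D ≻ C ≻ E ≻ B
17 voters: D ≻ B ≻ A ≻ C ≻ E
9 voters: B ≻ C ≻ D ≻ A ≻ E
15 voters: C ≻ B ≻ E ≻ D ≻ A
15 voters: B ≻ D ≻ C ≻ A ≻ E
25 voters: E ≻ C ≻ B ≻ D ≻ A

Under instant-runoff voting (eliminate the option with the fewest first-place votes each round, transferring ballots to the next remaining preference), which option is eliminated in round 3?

E

Round 1: C 15, D 17, B 30, E 25, A 10. Eliminate A.
Round 2: C 15, D 27, B 30, E 25. Eliminate C.
Round 3: D 27, B 45, E 25. Eliminate E.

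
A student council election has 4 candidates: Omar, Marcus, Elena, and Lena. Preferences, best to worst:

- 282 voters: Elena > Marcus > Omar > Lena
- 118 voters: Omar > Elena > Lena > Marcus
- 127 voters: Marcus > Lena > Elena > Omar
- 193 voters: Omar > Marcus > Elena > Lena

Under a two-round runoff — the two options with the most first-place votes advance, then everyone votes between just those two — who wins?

Round 1 first-place votes: Omar 311, Marcus 127, Elena 282, Lena 0.
Omar and Elena advance.
Runoff: Omar is preferred to Elena by 311 voters; Elena by 409.
Elena wins the runoff.

Elena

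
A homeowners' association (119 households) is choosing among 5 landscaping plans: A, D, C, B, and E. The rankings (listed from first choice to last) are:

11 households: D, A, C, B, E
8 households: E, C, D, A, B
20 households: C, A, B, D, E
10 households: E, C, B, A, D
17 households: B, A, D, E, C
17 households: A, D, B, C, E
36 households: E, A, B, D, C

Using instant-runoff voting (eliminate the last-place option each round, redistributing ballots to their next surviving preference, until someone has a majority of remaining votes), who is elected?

Round 1: A 17, D 11, C 20, B 17, E 54. Eliminate D.
Round 2: A 28, C 20, B 17, E 54. Eliminate B.
Round 3: A 45, C 20, E 54. Eliminate C.
Round 4: A 65, E 54. A has a majority.

A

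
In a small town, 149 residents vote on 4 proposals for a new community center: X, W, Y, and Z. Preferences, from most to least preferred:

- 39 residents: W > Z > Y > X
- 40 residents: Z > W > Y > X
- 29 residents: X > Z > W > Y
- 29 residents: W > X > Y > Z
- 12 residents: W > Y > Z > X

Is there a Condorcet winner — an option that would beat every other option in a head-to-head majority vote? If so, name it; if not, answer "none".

W

W vs X: 120–29 for W.
W vs Y: 149–0 for W.
W vs Z: 80–69 for W.
W beats every other option head-to-head.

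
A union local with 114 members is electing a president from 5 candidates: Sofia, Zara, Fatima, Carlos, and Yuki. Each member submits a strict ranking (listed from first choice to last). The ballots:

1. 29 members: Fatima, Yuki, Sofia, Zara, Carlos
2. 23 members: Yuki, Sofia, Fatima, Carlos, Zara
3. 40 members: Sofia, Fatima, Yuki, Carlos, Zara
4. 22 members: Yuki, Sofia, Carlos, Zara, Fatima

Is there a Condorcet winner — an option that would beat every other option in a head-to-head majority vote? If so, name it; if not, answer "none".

Checking pairwise contests:
Yuki beats Sofia 74–40.
Sofia beats Zara 114–0.
Sofia beats Fatima 85–29.
Sofia beats Carlos 114–0.
Fatima beats Yuki 69–45.
Every option loses at least one head-to-head, so there is no Condorcet winner.

none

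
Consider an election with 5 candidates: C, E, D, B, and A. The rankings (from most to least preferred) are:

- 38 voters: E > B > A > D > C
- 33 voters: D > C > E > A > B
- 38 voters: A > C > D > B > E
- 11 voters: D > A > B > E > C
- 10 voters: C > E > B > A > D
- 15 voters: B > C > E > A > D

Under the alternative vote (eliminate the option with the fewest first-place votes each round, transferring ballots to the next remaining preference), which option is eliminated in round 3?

Round 1: C 10, E 38, D 44, B 15, A 38. Eliminate C.
Round 2: E 48, D 44, B 15, A 38. Eliminate B.
Round 3: E 63, D 44, A 38. Eliminate A.

A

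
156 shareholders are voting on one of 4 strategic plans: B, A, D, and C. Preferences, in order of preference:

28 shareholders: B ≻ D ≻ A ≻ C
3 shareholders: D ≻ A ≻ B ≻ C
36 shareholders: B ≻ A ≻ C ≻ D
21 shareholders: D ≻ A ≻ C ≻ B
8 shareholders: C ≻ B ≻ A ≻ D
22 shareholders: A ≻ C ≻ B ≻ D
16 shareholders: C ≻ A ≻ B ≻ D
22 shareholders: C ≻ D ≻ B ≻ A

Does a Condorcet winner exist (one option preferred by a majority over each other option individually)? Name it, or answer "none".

none

Checking pairwise contests:
C beats B 89–67.
B beats A 94–62.
B beats D 110–46.
A beats C 110–46.
Every option loses at least one head-to-head, so there is no Condorcet winner.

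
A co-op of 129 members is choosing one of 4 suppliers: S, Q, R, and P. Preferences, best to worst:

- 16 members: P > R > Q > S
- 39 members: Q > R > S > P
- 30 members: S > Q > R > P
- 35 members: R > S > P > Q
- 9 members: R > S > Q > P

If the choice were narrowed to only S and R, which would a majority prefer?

Voters preferring S to R: 30; preferring R to S: 99.
R wins the head-to-head.

R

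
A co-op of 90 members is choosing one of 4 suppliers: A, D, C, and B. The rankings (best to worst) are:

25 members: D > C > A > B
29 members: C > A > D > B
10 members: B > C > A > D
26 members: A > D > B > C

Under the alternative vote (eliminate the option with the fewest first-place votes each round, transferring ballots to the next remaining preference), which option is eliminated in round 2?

Round 1: A 26, D 25, C 29, B 10. Eliminate B.
Round 2: A 26, D 25, C 39. Eliminate D.

D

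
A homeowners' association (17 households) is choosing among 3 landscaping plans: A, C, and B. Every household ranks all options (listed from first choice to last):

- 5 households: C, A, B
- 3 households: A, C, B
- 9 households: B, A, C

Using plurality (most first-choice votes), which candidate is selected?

First-place votes: A 3, C 5, B 9.
B has the most first-place votes.

B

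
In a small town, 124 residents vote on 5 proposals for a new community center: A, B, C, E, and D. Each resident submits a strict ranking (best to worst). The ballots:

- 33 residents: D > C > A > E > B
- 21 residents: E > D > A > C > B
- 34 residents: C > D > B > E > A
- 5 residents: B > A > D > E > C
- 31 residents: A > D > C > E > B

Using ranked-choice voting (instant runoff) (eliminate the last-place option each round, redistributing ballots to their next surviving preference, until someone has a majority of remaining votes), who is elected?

Round 1: A 31, B 5, C 34, E 21, D 33. Eliminate B.
Round 2: A 36, C 34, E 21, D 33. Eliminate E.
Round 3: A 36, C 34, D 54. Eliminate C.
Round 4: A 36, D 88. D has a majority.

D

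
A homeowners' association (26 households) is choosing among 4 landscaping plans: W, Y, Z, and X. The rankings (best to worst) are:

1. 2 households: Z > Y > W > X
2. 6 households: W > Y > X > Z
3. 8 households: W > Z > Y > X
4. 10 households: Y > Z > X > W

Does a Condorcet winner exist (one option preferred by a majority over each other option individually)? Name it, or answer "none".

W vs Y: 14–12 for W.
W vs Z: 14–12 for W.
W vs X: 16–10 for W.
W beats every other option head-to-head.

W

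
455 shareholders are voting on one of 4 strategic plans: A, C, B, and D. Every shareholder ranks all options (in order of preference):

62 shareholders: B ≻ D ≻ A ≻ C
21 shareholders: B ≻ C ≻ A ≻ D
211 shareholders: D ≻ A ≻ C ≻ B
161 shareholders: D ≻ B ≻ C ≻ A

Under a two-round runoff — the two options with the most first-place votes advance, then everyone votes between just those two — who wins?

Round 1 first-place votes: A 0, C 0, B 83, D 372.
D and B advance.
Runoff: D is preferred to B by 372 voters; B by 83.
D wins the runoff.

D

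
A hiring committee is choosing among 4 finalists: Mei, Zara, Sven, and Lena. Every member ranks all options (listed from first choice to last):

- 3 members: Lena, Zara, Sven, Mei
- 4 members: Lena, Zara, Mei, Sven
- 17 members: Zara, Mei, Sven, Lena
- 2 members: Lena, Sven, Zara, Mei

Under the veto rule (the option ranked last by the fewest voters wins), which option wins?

Zara

Last-place votes: Mei 5, Zara 0, Sven 4, Lena 17.
Zara is ranked last by the fewest voters, so Zara wins.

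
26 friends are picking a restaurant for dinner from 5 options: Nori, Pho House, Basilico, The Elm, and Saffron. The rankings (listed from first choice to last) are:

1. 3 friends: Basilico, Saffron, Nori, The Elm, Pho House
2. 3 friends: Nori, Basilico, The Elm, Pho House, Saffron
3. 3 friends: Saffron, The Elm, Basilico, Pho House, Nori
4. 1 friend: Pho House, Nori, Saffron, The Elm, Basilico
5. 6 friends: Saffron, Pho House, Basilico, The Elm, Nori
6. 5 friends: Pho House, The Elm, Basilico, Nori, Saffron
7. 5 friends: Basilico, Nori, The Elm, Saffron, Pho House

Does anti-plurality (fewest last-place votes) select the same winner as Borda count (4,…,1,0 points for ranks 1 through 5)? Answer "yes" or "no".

Anti-plurality — last-place votes: Nori 9, Pho House 8, Basilico 1, The Elm 0, Saffron 8. Winner: The Elm.
Borda — scores: Nori 41, Pho House 48, Basilico 69, The Elm 50, Saffron 52. Winner: Basilico.
The two methods disagree.

no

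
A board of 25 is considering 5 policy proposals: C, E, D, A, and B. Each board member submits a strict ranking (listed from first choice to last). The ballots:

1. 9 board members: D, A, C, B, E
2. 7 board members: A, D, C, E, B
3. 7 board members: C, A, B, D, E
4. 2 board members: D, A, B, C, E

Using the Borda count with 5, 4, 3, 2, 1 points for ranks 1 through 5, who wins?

C: 9·3 + 7·3 + 7·5 + 2·2 = 87
E: 9·1 + 7·2 + 7·1 + 2·1 = 32
D: 9·5 + 7·4 + 7·2 + 2·5 = 97
A: 9·4 + 7·5 + 7·4 + 2·4 = 107
B: 9·2 + 7·1 + 7·3 + 2·3 = 52
A has the highest Borda score (107).

A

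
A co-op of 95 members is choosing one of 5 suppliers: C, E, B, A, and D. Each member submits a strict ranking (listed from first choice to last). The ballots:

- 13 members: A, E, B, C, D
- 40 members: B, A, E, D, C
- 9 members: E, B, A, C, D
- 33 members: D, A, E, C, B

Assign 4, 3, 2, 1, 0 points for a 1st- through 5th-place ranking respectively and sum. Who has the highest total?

A

C: 13·1 + 40·0 + 9·1 + 33·1 = 55
E: 13·3 + 40·2 + 9·4 + 33·2 = 221
B: 13·2 + 40·4 + 9·3 + 33·0 = 213
A: 13·4 + 40·3 + 9·2 + 33·3 = 289
D: 13·0 + 40·1 + 9·0 + 33·4 = 172
A has the highest Borda score (289).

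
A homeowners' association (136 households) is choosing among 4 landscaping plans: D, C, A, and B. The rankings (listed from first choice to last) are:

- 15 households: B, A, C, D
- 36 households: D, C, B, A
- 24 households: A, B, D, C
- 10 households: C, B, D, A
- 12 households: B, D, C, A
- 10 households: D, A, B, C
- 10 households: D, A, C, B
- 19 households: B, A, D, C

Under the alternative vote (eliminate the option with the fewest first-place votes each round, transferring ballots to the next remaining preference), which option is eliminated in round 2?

Round 1: D 56, C 10, A 24, B 46. Eliminate C.
Round 2: D 56, A 24, B 56. Eliminate A.

A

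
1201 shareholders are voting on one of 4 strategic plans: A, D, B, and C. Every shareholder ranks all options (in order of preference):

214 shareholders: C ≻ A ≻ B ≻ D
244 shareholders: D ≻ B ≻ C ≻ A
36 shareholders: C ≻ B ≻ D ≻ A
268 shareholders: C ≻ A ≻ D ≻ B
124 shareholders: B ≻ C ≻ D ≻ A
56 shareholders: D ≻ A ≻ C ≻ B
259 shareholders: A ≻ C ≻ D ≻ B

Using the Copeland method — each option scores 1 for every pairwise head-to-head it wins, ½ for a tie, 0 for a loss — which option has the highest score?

A: beats D and B; loses to C → score 2.
D: beats B; loses to A and C → score 1.
B: loses to A, D, and C → score 0.
C: beats A, D, and B → score 3.
C has the best pairwise record.

C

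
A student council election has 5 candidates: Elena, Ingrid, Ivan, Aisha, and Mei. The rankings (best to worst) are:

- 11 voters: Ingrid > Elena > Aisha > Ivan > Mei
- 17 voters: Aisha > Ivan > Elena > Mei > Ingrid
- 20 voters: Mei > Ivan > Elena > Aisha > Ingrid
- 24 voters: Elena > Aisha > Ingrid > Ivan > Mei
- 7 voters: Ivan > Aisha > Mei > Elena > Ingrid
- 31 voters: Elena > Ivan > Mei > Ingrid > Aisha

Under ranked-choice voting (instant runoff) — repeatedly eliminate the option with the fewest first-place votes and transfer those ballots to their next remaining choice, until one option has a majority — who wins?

Round 1: Elena 55, Ingrid 11, Ivan 7, Aisha 17, Mei 20. Eliminate Ivan.
Round 2: Elena 55, Ingrid 11, Aisha 24, Mei 20. Eliminate Ingrid.
Round 3: Elena 66, Aisha 24, Mei 20. Elena has a majority.

Elena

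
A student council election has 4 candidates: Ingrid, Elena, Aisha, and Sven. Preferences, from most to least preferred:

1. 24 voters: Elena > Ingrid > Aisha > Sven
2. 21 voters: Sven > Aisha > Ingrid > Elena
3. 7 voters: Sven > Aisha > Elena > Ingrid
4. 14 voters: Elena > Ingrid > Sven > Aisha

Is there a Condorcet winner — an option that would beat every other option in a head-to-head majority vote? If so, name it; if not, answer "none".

Elena

Elena vs Ingrid: 45–21 for Elena.
Elena vs Aisha: 38–28 for Elena.
Elena vs Sven: 38–28 for Elena.
Elena beats every other option head-to-head.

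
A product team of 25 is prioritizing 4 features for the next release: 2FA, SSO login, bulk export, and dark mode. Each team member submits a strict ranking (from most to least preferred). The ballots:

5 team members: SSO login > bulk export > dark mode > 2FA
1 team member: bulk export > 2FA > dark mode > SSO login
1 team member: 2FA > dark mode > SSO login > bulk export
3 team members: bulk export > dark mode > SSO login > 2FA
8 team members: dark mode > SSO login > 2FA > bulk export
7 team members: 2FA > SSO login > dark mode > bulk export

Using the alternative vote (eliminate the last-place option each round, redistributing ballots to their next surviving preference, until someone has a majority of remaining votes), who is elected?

Round 1: 2FA 8, SSO login 5, bulk export 4, dark mode 8. Eliminate bulk export.
Round 2: 2FA 9, SSO login 5, dark mode 11. Eliminate SSO login.
Round 3: 2FA 9, dark mode 16. Dark mode has a majority.

dark mode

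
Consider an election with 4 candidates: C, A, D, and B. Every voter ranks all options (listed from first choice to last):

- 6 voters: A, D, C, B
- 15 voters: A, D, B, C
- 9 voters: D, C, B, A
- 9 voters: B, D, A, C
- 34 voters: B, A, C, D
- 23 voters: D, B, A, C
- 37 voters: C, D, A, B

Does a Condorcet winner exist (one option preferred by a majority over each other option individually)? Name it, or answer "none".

none

Checking pairwise contests:
A beats C 87–46.
D beats A 78–55.
C beats D 71–62.
D beats B 90–43.
Every option loses at least one head-to-head, so there is no Condorcet winner.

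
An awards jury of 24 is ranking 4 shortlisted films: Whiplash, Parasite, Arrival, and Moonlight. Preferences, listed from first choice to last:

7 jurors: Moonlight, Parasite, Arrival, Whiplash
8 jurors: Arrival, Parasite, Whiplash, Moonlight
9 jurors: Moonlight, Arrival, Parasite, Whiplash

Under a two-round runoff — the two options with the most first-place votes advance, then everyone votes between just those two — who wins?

Round 1 first-place votes: Whiplash 0, Parasite 0, Arrival 8, Moonlight 16.
Moonlight and Arrival advance.
Runoff: Moonlight is preferred to Arrival by 16 voters; Arrival by 8.
Moonlight wins the runoff.

Moonlight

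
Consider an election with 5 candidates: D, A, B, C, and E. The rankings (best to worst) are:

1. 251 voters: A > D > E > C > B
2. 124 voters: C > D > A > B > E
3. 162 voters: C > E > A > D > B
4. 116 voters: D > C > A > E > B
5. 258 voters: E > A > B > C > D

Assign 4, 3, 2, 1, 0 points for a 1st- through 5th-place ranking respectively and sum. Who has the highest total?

D: 251·3 + 124·3 + 162·1 + 116·4 + 258·0 = 1751
A: 251·4 + 124·2 + 162·2 + 116·2 + 258·3 = 2582
B: 251·0 + 124·1 + 162·0 + 116·0 + 258·2 = 640
C: 251·1 + 124·4 + 162·4 + 116·3 + 258·1 = 2001
E: 251·2 + 124·0 + 162·3 + 116·1 + 258·4 = 2136
A has the highest Borda score (2582).

A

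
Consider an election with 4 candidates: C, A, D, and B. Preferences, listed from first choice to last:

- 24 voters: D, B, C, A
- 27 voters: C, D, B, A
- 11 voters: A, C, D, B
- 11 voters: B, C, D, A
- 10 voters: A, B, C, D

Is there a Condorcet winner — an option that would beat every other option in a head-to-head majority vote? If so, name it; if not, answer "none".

none

Checking pairwise contests:
B beats C 45–38.
C beats A 62–21.
C beats D 59–24.
D beats B 62–21.
Every option loses at least one head-to-head, so there is no Condorcet winner.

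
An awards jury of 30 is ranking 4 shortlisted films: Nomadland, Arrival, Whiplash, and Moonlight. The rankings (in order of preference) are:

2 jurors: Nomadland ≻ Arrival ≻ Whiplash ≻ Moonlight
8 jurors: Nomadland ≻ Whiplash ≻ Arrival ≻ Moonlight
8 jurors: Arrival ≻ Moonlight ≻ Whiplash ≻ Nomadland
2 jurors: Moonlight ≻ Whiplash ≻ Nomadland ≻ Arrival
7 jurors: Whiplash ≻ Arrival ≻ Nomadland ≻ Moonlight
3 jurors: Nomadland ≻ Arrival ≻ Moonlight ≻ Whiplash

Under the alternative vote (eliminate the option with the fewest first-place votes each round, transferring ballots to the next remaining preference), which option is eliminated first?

Moonlight

Round 1: Nomadland 13, Arrival 8, Whiplash 7, Moonlight 2. Eliminate Moonlight.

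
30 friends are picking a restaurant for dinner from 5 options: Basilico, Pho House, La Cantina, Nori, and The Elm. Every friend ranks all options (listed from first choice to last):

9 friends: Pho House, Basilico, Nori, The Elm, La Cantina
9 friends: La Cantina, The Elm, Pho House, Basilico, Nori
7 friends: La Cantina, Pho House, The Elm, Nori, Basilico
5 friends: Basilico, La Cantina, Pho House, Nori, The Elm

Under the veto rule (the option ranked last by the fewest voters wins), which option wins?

Pho House

Last-place votes: Basilico 7, Pho House 0, La Cantina 9, Nori 9, The Elm 5.
Pho House is ranked last by the fewest voters, so Pho House wins.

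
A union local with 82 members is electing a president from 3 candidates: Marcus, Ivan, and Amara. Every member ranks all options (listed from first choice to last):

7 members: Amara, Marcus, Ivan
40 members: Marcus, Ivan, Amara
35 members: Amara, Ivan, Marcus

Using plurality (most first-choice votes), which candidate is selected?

Amara

First-place votes: Marcus 40, Ivan 0, Amara 42.
Amara has the most first-place votes.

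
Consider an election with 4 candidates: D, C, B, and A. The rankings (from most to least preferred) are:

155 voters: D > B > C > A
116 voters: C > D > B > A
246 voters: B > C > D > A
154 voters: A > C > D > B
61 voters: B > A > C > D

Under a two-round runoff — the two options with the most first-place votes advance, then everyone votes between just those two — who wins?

D

Round 1 first-place votes: D 155, C 116, B 307, A 154.
B and D advance.
Runoff: B is preferred to D by 307 voters; D by 425.
D wins the runoff.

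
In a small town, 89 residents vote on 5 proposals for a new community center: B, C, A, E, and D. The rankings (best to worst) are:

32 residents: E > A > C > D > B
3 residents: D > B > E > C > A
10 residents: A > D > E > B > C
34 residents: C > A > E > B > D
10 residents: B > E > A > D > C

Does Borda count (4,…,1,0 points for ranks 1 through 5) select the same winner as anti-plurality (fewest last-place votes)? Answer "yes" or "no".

no

Borda — scores: B 93, C 203, A 258, E 252, D 84. Winner: A.
Anti-plurality — last-place votes: B 32, C 20, A 3, E 0, D 34. Winner: E.
The two methods disagree.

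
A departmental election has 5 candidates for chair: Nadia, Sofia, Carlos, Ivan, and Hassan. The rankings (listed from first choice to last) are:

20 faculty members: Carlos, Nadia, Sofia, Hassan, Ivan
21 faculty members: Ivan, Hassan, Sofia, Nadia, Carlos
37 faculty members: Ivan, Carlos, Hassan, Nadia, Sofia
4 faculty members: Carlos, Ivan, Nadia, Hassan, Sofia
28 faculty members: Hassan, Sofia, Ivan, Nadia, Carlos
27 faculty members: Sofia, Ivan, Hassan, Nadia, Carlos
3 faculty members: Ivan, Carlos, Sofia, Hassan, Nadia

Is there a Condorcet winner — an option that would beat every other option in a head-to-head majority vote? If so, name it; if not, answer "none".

none

Checking pairwise contests:
Sofia beats Nadia 79–61.
Hassan beats Sofia 90–50.
Nadia beats Carlos 76–64.
Sofia beats Ivan 75–65.
Ivan beats Hassan 92–48.
Every option loses at least one head-to-head, so there is no Condorcet winner.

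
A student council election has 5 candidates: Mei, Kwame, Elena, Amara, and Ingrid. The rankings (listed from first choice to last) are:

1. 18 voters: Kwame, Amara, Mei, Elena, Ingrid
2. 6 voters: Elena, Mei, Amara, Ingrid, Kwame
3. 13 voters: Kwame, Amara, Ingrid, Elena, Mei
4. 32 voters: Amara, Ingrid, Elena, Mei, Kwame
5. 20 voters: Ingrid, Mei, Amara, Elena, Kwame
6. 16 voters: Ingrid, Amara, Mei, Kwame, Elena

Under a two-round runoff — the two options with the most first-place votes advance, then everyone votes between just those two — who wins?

Round 1 first-place votes: Mei 0, Kwame 31, Elena 6, Amara 32, Ingrid 36.
Ingrid and Amara advance.
Runoff: Ingrid is preferred to Amara by 36 voters; Amara by 69.
Amara wins the runoff.

Amara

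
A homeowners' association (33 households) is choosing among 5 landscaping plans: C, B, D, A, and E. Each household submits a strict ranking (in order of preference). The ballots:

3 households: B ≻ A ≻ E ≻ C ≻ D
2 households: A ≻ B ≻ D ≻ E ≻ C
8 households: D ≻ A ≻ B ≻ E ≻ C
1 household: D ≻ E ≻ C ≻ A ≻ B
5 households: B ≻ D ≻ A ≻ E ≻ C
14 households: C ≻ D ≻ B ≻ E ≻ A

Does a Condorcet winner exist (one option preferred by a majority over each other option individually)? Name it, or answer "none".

Checking pairwise contests:
B beats C 18–15.
D beats B 23–10.
C beats D 17–16.
B beats A 22–11.
B beats E 32–1.
Every option loses at least one head-to-head, so there is no Condorcet winner.

none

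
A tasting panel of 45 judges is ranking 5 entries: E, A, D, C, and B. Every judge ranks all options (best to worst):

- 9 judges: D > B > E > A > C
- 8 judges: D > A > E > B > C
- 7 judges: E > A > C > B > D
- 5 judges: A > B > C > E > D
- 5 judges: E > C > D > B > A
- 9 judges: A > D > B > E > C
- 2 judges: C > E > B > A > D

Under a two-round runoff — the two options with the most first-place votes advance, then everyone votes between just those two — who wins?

A

Round 1 first-place votes: E 12, A 14, D 17, C 2, B 0.
D and A advance.
Runoff: D is preferred to A by 22 voters; A by 23.
A wins the runoff.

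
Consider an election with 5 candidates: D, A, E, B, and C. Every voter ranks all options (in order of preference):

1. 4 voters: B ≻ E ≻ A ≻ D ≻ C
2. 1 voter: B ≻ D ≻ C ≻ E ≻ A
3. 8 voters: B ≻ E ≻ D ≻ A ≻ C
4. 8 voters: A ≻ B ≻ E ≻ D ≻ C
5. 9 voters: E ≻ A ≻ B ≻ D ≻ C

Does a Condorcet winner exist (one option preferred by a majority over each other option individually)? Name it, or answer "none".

Checking pairwise contests:
A beats D 21–9.
E beats A 22–8.
B beats E 21–9.
A beats B 17–13.
D beats C 30–0.
Every option loses at least one head-to-head, so there is no Condorcet winner.

none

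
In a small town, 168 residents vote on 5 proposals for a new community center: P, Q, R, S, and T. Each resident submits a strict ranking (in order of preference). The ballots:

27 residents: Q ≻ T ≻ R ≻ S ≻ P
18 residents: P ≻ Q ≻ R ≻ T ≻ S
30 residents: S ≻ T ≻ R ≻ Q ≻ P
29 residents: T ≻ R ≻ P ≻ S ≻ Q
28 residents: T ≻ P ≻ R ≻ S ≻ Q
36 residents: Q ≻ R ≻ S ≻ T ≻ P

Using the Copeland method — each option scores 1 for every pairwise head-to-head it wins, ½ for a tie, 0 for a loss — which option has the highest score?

T

P: loses to Q, R, S, and T → score 0.
Q: beats P; loses to R, S, and T → score 1.
R: beats P, Q, and S; loses to T → score 3.
S: beats P and Q; loses to R and T → score 2.
T: beats P, Q, R, and S → score 4.
T has the best pairwise record.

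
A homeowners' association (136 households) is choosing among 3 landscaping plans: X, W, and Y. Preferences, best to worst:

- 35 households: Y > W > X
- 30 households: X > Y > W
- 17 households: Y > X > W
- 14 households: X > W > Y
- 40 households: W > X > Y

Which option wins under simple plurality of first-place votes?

Y

First-place votes: X 44, W 40, Y 52.
Y has the most first-place votes.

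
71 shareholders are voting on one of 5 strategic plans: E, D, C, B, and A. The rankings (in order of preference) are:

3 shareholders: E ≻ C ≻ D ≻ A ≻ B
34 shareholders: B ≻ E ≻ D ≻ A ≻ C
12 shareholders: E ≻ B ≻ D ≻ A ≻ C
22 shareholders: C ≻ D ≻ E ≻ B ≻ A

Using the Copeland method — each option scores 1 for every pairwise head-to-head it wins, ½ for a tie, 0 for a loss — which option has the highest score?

E

E: beats D, C, B, and A → score 4.
D: beats C and A; loses to E and B → score 2.
C: loses to E, D, B, and A → score 0.
B: beats D, C, and A; loses to E → score 3.
A: beats C; loses to E, D, and B → score 1.
E has the best pairwise record.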